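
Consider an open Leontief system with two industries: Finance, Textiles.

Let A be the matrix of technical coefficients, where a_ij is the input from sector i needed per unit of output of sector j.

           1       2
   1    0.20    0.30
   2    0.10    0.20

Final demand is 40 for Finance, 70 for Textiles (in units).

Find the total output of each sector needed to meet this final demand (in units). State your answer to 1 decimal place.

x_1 = 86.9, x_2 = 98.4

I − A =
  [   0.80    -0.30]
  [  -0.10     0.80]
det(I−A) = (0.80)(0.80) − (-0.30)(-0.10) = 0.6100
adj(I−A) = [[0.80, 0.30], [0.10, 0.80]]
(I − A)⁻¹ = adj(I−A) / det(I−A) ≈
  [   1.3115     0.4918]
  [   0.1639     1.3115]
x = (I − A)⁻¹ d = adj(I−A)·d / det(I−A), with det(I−A) = 0.6100:
  x_1 = (0.80·40 + 0.30·70) / 0.6100 = 53.00 / 0.6100 ≈ 86.9
  x_2 = (0.10·40 + 0.80·70) / 0.6100 = 60.00 / 0.6100 ≈ 98.4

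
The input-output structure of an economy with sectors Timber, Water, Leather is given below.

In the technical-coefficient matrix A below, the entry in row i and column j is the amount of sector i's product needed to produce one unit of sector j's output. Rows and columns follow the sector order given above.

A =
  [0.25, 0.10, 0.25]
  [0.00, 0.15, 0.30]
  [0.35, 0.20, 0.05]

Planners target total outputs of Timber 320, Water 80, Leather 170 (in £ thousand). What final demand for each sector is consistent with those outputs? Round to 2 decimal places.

I − A =
  [   0.75    -0.10    -0.25]
  [   0.00     0.85    -0.30]
  [  -0.35    -0.20     0.95]
d = (I − A) x:
  d_1 = (+0.75)·320 + (-0.10)·80 + (-0.25)·170 = 189.50
  d_2 = (+0.00)·320 + (+0.85)·80 + (-0.30)·170 = 17.00
  d_3 = (-0.35)·320 + (-0.20)·80 + (+0.95)·170 = 33.50

d_1 = 189.50, d_2 = 17.00, d_3 = 33.50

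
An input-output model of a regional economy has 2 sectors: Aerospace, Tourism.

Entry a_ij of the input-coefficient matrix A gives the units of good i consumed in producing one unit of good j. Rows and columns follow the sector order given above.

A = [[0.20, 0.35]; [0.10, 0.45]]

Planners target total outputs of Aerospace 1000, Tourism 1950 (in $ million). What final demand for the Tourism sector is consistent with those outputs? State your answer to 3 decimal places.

d_T = 972.500

I − A =
  [   0.80    -0.35]
  [  -0.10     0.55]
d = (I − A) x:
  d_A = (+0.80)·1000 + (-0.35)·1950 = 117.500
  d_T = (-0.10)·1000 + (+0.55)·1950 = 972.500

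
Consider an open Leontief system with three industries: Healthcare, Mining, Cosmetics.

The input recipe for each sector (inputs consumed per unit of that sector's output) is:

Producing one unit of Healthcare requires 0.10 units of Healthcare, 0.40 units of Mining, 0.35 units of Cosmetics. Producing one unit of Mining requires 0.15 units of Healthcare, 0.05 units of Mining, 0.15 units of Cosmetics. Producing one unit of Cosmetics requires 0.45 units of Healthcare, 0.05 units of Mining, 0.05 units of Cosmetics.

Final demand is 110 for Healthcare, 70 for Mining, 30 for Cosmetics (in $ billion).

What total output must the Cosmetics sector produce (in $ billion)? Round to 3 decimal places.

I − A =
  [   0.90    -0.15    -0.45]
  [  -0.40     0.95    -0.05]
  [  -0.35    -0.15     0.95]
Cofactors of I−A, C_ij = (−1)^(i+j)·(minor ij) (rows/columns in the sector order above):
  C_11 = (0.95)(0.95) − (-0.05)(-0.15) = 0.8950
  C_12 = −[(-0.40)(0.95) − (-0.05)(-0.35)] = 0.3975
  C_13 = (-0.40)(-0.15) − (0.95)(-0.35) = 0.3925
  C_21 = −[(-0.15)(0.95) − (-0.45)(-0.15)] = 0.2100
  C_22 = (0.90)(0.95) − (-0.45)(-0.35) = 0.6975
  C_23 = −[(0.90)(-0.15) − (-0.15)(-0.35)] = 0.1875
  C_31 = (-0.15)(-0.05) − (-0.45)(0.95) = 0.4350
  C_32 = −[(0.90)(-0.05) − (-0.45)(-0.40)] = 0.2250
  C_33 = (0.90)(0.95) − (-0.15)(-0.40) = 0.7950
det(I−A) = Σ_j (I−A)_1j·C_1j = (0.90)(0.8950) + (-0.15)(0.3975) + (-0.45)(0.3925) = 0.56925
adj(I−A) = Cᵀ =
  [ 0.8950   0.2100   0.4350]
  [ 0.3975   0.6975   0.2250]
  [ 0.3925   0.1875   0.7950]
(I − A)⁻¹ = adj(I−A) / det(I−A) ≈
  [   1.5722     0.3689     0.7642]
  [   0.6983     1.2253     0.3953]
  [   0.6895     0.3294     1.3966]
x = (I − A)⁻¹ d = adj(I−A)·d / det(I−A), with det(I−A) = 0.56925:
  x_1 = (0.8950·110 + 0.2100·70 + 0.4350·30) / 0.56925 = 126.20 / 0.56925 ≈ 221.695
  x_2 = (0.3975·110 + 0.6975·70 + 0.2250·30) / 0.56925 = 99.30 / 0.56925 ≈ 174.440
  x_3 = (0.3925·110 + 0.1875·70 + 0.7950·30) / 0.56925 = 80.15 / 0.56925 ≈ 140.799

x_3 = 140.799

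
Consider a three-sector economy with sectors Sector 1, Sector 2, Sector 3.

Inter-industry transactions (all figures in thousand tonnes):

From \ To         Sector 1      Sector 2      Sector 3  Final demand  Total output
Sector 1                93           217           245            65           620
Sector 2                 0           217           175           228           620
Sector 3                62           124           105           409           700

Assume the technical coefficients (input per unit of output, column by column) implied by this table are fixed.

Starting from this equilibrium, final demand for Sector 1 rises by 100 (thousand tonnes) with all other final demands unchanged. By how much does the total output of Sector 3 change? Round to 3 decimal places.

Δx_3 = 16.430

Technical coefficients a_ij = z_ij / X_j:
  a_11 = 93/620 = 0.15, a_21 = 0/620 = 0.00, a_31 = 62/620 = 0.10
  a_12 = 217/620 = 0.35, a_22 = 217/620 = 0.35, a_32 = 124/620 = 0.20
  a_13 = 245/700 = 0.35, a_23 = 175/700 = 0.25, a_33 = 105/700 = 0.15
I − A =
  [   0.85    -0.35    -0.35]
  [   0.00     0.65    -0.25]
  [  -0.10    -0.20     0.85]
Cofactors of I−A, C_ij = (−1)^(i+j)·(minor ij) (rows/columns in the sector order above):
  C_11 = (0.65)(0.85) − (-0.25)(-0.20) = 0.5025
  C_12 = −[(0.00)(0.85) − (-0.25)(-0.10)] = 0.0250
  C_13 = (0.00)(-0.20) − (0.65)(-0.10) = 0.0650
  C_21 = −[(-0.35)(0.85) − (-0.35)(-0.20)] = 0.3675
  C_22 = (0.85)(0.85) − (-0.35)(-0.10) = 0.6875
  C_23 = −[(0.85)(-0.20) − (-0.35)(-0.10)] = 0.2050
  C_31 = (-0.35)(-0.25) − (-0.35)(0.65) = 0.3150
  C_32 = −[(0.85)(-0.25) − (-0.35)(0.00)] = 0.2125
  C_33 = (0.85)(0.65) − (-0.35)(0.00) = 0.5525
det(I−A) = Σ_j (I−A)_1j·C_1j = (0.85)(0.5025) + (-0.35)(0.0250) + (-0.35)(0.0650) = 0.395625
adj(I−A) = Cᵀ =
  [ 0.5025   0.3675   0.3150]
  [ 0.0250   0.6875   0.2125]
  [ 0.0650   0.2050   0.5525]
(I − A)⁻¹ = adj(I−A) / det(I−A) ≈
  [   1.2701     0.9289     0.7962]
  [   0.0632     1.7378     0.5371]
  [   0.1643     0.5182     1.3965]
Δx = (I − A)⁻¹ Δd with Δd having +100 in the Sector 1 component and 0 elsewhere.
So Δx_3 = L_31 · (+100), where L_31 = adj(I−A)_31 / det(I−A) = 0.0650 / 0.395625.
Δx_3 = 0.0650 × (+100) / 0.395625 = 6.50 / 0.395625 ≈ 16.430.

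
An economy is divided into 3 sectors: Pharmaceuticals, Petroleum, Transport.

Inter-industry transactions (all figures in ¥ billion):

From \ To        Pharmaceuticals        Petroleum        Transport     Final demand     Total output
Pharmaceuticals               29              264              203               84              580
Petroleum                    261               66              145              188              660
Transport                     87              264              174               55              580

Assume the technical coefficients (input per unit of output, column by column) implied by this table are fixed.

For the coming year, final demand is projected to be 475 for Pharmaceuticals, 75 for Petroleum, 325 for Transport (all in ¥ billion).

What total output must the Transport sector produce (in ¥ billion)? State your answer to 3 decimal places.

x_3 = 1593.657

Technical coefficients a_ij = z_ij / X_j:
  a_11 = 29/580 = 0.05, a_21 = 261/580 = 0.45, a_31 = 87/580 = 0.15
  a_12 = 264/660 = 0.40, a_22 = 66/660 = 0.10, a_32 = 264/660 = 0.40
  a_13 = 203/580 = 0.35, a_23 = 145/580 = 0.25, a_33 = 174/580 = 0.30
I − A =
  [   0.95    -0.40    -0.35]
  [  -0.45     0.90    -0.25]
  [  -0.15    -0.40     0.70]
Cofactors of I−A, C_ij = (−1)^(i+j)·(minor ij) (rows/columns in the sector order above):
  C_11 = (0.90)(0.70) − (-0.25)(-0.40) = 0.5300
  C_12 = −[(-0.45)(0.70) − (-0.25)(-0.15)] = 0.3525
  C_13 = (-0.45)(-0.40) − (0.90)(-0.15) = 0.3150
  C_21 = −[(-0.40)(0.70) − (-0.35)(-0.40)] = 0.4200
  C_22 = (0.95)(0.70) − (-0.35)(-0.15) = 0.6125
  C_23 = −[(0.95)(-0.40) − (-0.40)(-0.15)] = 0.4400
  C_31 = (-0.40)(-0.25) − (-0.35)(0.90) = 0.4150
  C_32 = −[(0.95)(-0.25) − (-0.35)(-0.45)] = 0.3950
  C_33 = (0.95)(0.90) − (-0.40)(-0.45) = 0.6750
det(I−A) = Σ_j (I−A)_1j·C_1j = (0.95)(0.5300) + (-0.40)(0.3525) + (-0.35)(0.3150) = 0.25225
adj(I−A) = Cᵀ =
  [ 0.5300   0.4200   0.4150]
  [ 0.3525   0.6125   0.3950]
  [ 0.3150   0.4400   0.6750]
(I − A)⁻¹ = adj(I−A) / det(I−A) ≈
  [   2.1011     1.6650     1.6452]
  [   1.3974     2.4281     1.5659]
  [   1.2488     1.7443     2.6759]
x = (I − A)⁻¹ d = adj(I−A)·d / det(I−A), with det(I−A) = 0.25225:
  x_1 = (0.5300·475 + 0.4200·75 + 0.4150·325) / 0.25225 = 418.125 / 0.25225 ≈ 1657.582
  x_2 = (0.3525·475 + 0.6125·75 + 0.3950·325) / 0.25225 = 341.75 / 0.25225 ≈ 1354.807
  x_3 = (0.3150·475 + 0.4400·75 + 0.6750·325) / 0.25225 = 402.00 / 0.25225 ≈ 1593.657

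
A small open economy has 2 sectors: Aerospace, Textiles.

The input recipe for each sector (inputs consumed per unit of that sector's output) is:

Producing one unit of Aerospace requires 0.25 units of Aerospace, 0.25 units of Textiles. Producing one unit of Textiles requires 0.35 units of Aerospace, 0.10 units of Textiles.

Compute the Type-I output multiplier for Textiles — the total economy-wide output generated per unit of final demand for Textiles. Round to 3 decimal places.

I − A =
  [   0.75    -0.35]
  [  -0.25     0.90]
det(I−A) = (0.75)(0.90) − (-0.35)(-0.25) = 0.5875
adj(I−A) = [[0.90, 0.35], [0.25, 0.75]]
(I − A)⁻¹ = adj(I−A) / det(I−A) ≈
  [   1.5319     0.5957]
  [   0.4255     1.2766]
The output multiplier for sector j is the column-j sum of the Leontief inverse (I − A)⁻¹ = adj(I−A) / det(I−A).
Column 2 of adj(I−A): (0.35, 0.75); det(I−A) = 0.5875.
m_2 = (0.35 + 0.75) / 0.5875 = 1.10 / 0.5875 ≈ 1.872.

m_2 = 1.872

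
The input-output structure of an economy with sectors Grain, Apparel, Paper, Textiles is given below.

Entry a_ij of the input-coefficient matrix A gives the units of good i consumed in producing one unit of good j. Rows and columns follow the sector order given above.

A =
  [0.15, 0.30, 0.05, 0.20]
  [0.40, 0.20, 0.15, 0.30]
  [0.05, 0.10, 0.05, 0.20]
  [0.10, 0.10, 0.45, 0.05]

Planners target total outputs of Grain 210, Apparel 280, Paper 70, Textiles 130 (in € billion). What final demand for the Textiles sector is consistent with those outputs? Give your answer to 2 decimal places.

I − A =
  [   0.85    -0.30    -0.05    -0.20]
  [  -0.40     0.80    -0.15    -0.30]
  [  -0.05    -0.10     0.95    -0.20]
  [  -0.10    -0.10    -0.45     0.95]
d = (I − A) x:
  d_1 = (+0.85)·210 + (-0.30)·280 + (-0.05)·70 + (-0.20)·130 = 65.00
  d_2 = (-0.40)·210 + (+0.80)·280 + (-0.15)·70 + (-0.30)·130 = 90.50
  d_3 = (-0.05)·210 + (-0.10)·280 + (+0.95)·70 + (-0.20)·130 = 2.00
  d_4 = (-0.10)·210 + (-0.10)·280 + (-0.45)·70 + (+0.95)·130 = 43.00

d_4 = 43.00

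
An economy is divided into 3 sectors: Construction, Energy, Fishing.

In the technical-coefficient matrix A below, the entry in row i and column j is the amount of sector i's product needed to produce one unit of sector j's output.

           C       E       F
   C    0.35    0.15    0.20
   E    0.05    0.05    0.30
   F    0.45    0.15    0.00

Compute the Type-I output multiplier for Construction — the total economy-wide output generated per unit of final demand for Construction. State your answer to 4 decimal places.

m_C = 3.2207

I − A =
  [   0.65    -0.15    -0.20]
  [  -0.05     0.95    -0.30]
  [  -0.45    -0.15     1.00]
Cofactors of I−A, C_ij = (−1)^(i+j)·(minor ij) (rows/columns in the sector order above):
  C_11 = (0.95)(1.00) − (-0.30)(-0.15) = 0.9050
  C_12 = −[(-0.05)(1.00) − (-0.30)(-0.45)] = 0.1850
  C_13 = (-0.05)(-0.15) − (0.95)(-0.45) = 0.4350
  C_21 = −[(-0.15)(1.00) − (-0.20)(-0.15)] = 0.1800
  C_22 = (0.65)(1.00) − (-0.20)(-0.45) = 0.5600
  C_23 = −[(0.65)(-0.15) − (-0.15)(-0.45)] = 0.1650
  C_31 = (-0.15)(-0.30) − (-0.20)(0.95) = 0.2350
  C_32 = −[(0.65)(-0.30) − (-0.20)(-0.05)] = 0.2050
  C_33 = (0.65)(0.95) − (-0.15)(-0.05) = 0.6100
det(I−A) = Σ_j (I−A)_1j·C_1j = (0.65)(0.9050) + (-0.15)(0.1850) + (-0.20)(0.4350) = 0.4735
adj(I−A) = Cᵀ =
  [ 0.9050   0.1800   0.2350]
  [ 0.1850   0.5600   0.2050]
  [ 0.4350   0.1650   0.6100]
(I − A)⁻¹ = adj(I−A) / det(I−A) ≈
  [   1.91130     0.38015     0.49630]
  [   0.39071     1.18268     0.43295]
  [   0.91869     0.34847     1.28828]
The output multiplier for sector j is the column-j sum of the Leontief inverse (I − A)⁻¹ = adj(I−A) / det(I−A).
Column C of adj(I−A): (0.9050, 0.1850, 0.4350); det(I−A) = 0.4735.
m_C = (0.9050 + 0.1850 + 0.4350) / 0.4735 = 1.525 / 0.4735 ≈ 3.2207.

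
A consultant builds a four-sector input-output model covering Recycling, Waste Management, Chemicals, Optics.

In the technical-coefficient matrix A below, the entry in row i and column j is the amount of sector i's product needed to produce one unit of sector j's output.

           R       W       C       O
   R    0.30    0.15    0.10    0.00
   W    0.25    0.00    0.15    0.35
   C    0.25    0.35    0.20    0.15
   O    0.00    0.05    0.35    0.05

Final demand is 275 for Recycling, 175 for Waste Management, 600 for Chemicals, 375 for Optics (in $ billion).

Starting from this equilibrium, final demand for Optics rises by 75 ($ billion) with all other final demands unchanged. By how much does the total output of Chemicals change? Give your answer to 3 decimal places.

Δx_C = 42.306

I − A =
  [   0.70    -0.15    -0.10     0.00]
  [  -0.25     1.00    -0.15    -0.35]
  [  -0.25    -0.35     0.80    -0.15]
  [   0.00    -0.05    -0.35     0.95]
Compute the cofactors C_ij = (−1)^(i+j)·(3×3 minor ij) of I−A; the adjugate is their transpose:
adj(I−A) = Cᵀ =
  [ 0.599625   0.140125   0.133000   0.072625]
  [ 0.243125   0.471500   0.209250   0.206750]
  [ 0.318125   0.273625   0.617125   0.198250]
  [ 0.130000   0.125625   0.238375   0.453875]
det(I−A) = Σ_j (I−A)_1j·C_1j = (0.70)(0.599625) + (-0.15)(0.243125) + (-0.10)(0.318125) + (0.00)(0.130000) = 0.35145625
(I − A)⁻¹ = adj(I−A) / det(I−A) ≈
  [   1.7061     0.3987     0.3784     0.2066]
  [   0.6918     1.3416     0.5954     0.5883]
  [   0.9052     0.7785     1.7559     0.5641]
  [   0.3699     0.3574     0.6782     1.2914]
Δx = (I − A)⁻¹ Δd with Δd having +75 in the Optics component and 0 elsewhere.
So Δx_C = L_CO · (+75), where L_CO = adj(I−A)_CO / det(I−A) = 0.198250 / 0.35145625.
Δx_C = 0.198250 × (+75) / 0.35145625 = 14.86875 / 0.35145625 ≈ 42.306.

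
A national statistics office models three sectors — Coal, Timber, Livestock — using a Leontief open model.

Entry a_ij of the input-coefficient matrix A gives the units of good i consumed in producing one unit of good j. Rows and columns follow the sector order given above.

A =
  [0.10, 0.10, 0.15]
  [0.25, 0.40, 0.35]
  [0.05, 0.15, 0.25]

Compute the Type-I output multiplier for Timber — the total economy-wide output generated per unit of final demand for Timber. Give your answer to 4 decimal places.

I − A =
  [   0.90    -0.10    -0.15]
  [  -0.25     0.60    -0.35]
  [  -0.05    -0.15     0.75]
Cofactors of I−A, C_ij = (−1)^(i+j)·(minor ij) (rows/columns in the sector order above):
  C_11 = (0.60)(0.75) − (-0.35)(-0.15) = 0.3975
  C_12 = −[(-0.25)(0.75) − (-0.35)(-0.05)] = 0.2050
  C_13 = (-0.25)(-0.15) − (0.60)(-0.05) = 0.0675
  C_21 = −[(-0.10)(0.75) − (-0.15)(-0.15)] = 0.0975
  C_22 = (0.90)(0.75) − (-0.15)(-0.05) = 0.6675
  C_23 = −[(0.90)(-0.15) − (-0.10)(-0.05)] = 0.1400
  C_31 = (-0.10)(-0.35) − (-0.15)(0.60) = 0.1250
  C_32 = −[(0.90)(-0.35) − (-0.15)(-0.25)] = 0.3525
  C_33 = (0.90)(0.60) − (-0.10)(-0.25) = 0.5150
det(I−A) = Σ_j (I−A)_1j·C_1j = (0.90)(0.3975) + (-0.10)(0.2050) + (-0.15)(0.0675) = 0.327125
adj(I−A) = Cᵀ =
  [ 0.3975   0.0975   0.1250]
  [ 0.2050   0.6675   0.3525]
  [ 0.0675   0.1400   0.5150]
(I − A)⁻¹ = adj(I−A) / det(I−A) ≈
  [   1.21513     0.29805     0.38212]
  [   0.62667     2.04050     1.07757]
  [   0.20634     0.42797     1.57432]
The output multiplier for sector j is the column-j sum of the Leontief inverse (I − A)⁻¹ = adj(I−A) / det(I−A).
Column 2 of adj(I−A): (0.0975, 0.6675, 0.1400); det(I−A) = 0.327125.
m_2 = (0.0975 + 0.6675 + 0.1400) / 0.327125 = 0.905 / 0.327125 ≈ 2.7665.

m_2 = 2.7665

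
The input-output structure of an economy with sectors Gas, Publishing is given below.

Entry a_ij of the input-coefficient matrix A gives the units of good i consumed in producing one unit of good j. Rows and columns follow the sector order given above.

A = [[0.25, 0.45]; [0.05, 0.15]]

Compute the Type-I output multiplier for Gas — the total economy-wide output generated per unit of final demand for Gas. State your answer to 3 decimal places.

I − A =
  [   0.75    -0.45]
  [  -0.05     0.85]
det(I−A) = (0.75)(0.85) − (-0.45)(-0.05) = 0.6150
adj(I−A) = [[0.85, 0.45], [0.05, 0.75]]
(I − A)⁻¹ = adj(I−A) / det(I−A) ≈
  [   1.3821     0.7317]
  [   0.0813     1.2195]
The output multiplier for sector j is the column-j sum of the Leontief inverse (I − A)⁻¹ = adj(I−A) / det(I−A).
Column G of adj(I−A): (0.85, 0.05); det(I−A) = 0.6150.
m_G = (0.85 + 0.05) / 0.6150 = 0.90 / 0.6150 ≈ 1.463.

m_G = 1.463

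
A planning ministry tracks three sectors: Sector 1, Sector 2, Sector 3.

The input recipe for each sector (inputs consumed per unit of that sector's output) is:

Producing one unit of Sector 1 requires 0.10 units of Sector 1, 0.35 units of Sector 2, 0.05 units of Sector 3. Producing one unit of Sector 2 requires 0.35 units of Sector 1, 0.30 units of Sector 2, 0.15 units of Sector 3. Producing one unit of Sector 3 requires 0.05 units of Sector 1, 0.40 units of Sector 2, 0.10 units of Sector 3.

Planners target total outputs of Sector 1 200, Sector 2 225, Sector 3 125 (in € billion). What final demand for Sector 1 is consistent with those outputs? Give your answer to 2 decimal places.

I − A =
  [   0.90    -0.35    -0.05]
  [  -0.35     0.70    -0.40]
  [  -0.05    -0.15     0.90]
d = (I − A) x:
  d_1 = (+0.90)·200 + (-0.35)·225 + (-0.05)·125 = 95.00
  d_2 = (-0.35)·200 + (+0.70)·225 + (-0.40)·125 = 37.50
  d_3 = (-0.05)·200 + (-0.15)·225 + (+0.90)·125 = 68.75

d_1 = 95.00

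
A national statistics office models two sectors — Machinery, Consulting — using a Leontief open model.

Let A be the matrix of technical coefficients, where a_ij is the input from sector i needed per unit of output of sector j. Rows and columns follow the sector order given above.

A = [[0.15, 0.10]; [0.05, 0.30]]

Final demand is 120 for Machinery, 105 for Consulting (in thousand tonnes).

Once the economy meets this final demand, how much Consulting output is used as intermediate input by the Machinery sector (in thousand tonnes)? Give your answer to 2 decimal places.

z_21 = 8.01

I − A =
  [   0.85    -0.10]
  [  -0.05     0.70]
det(I−A) = (0.85)(0.70) − (-0.10)(-0.05) = 0.5900
adj(I−A) = [[0.70, 0.10], [0.05, 0.85]]
(I − A)⁻¹ = adj(I−A) / det(I−A) ≈
  [   1.1864     0.1695]
  [   0.0847     1.4407]
First solve x = (I − A)⁻¹ d = adj(I−A)·d / det(I−A); in particular x_1 = (0.70·120 + 0.10·105) / 0.5900 = 94.50 / 0.5900 ≈ 160.1695.
Intermediate flow from 2 to 1: z_21 = a_21 · x_1 = 0.05 × 94.50 / 0.5900 = 4.725 / 0.5900 ≈ 8.01.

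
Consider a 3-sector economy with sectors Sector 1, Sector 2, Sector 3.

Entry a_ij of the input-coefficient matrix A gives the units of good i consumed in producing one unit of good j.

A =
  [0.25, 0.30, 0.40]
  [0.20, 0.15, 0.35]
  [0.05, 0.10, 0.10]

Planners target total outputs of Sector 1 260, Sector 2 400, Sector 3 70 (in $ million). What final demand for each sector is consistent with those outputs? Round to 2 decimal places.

d_1 = 47.00, d_2 = 263.50, d_3 = 10.00

I − A =
  [   0.75    -0.30    -0.40]
  [  -0.20     0.85    -0.35]
  [  -0.05    -0.10     0.90]
d = (I − A) x:
  d_1 = (+0.75)·260 + (-0.30)·400 + (-0.40)·70 = 47.00
  d_2 = (-0.20)·260 + (+0.85)·400 + (-0.35)·70 = 263.50
  d_3 = (-0.05)·260 + (-0.10)·400 + (+0.90)·70 = 10.00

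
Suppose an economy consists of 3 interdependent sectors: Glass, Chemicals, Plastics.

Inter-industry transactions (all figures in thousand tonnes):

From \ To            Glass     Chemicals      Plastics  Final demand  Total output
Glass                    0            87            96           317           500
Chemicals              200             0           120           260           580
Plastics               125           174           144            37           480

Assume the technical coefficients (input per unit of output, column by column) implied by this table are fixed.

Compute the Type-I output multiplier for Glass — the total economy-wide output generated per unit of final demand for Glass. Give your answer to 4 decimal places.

m_G = 2.6770

Technical coefficients a_ij = z_ij / X_j:
  a_GG = 0/500 = 0.00, a_CG = 200/500 = 0.40, a_PG = 125/500 = 0.25
  a_GC = 87/580 = 0.15, a_CC = 0/580 = 0.00, a_PC = 174/580 = 0.30
  a_GP = 96/480 = 0.20, a_CP = 120/480 = 0.25, a_PP = 144/480 = 0.30
I − A =
  [   1.00    -0.15    -0.20]
  [  -0.40     1.00    -0.25]
  [  -0.25    -0.30     0.70]
Cofactors of I−A, C_ij = (−1)^(i+j)·(minor ij) (rows/columns in the sector order above):
  C_11 = (1.00)(0.70) − (-0.25)(-0.30) = 0.6250
  C_12 = −[(-0.40)(0.70) − (-0.25)(-0.25)] = 0.3425
  C_13 = (-0.40)(-0.30) − (1.00)(-0.25) = 0.3700
  C_21 = −[(-0.15)(0.70) − (-0.20)(-0.30)] = 0.1650
  C_22 = (1.00)(0.70) − (-0.20)(-0.25) = 0.6500
  C_23 = −[(1.00)(-0.30) − (-0.15)(-0.25)] = 0.3375
  C_31 = (-0.15)(-0.25) − (-0.20)(1.00) = 0.2375
  C_32 = −[(1.00)(-0.25) − (-0.20)(-0.40)] = 0.3300
  C_33 = (1.00)(1.00) − (-0.15)(-0.40) = 0.9400
det(I−A) = Σ_j (I−A)_1j·C_1j = (1.00)(0.6250) + (-0.15)(0.3425) + (-0.20)(0.3700) = 0.499625
adj(I−A) = Cᵀ =
  [ 0.6250   0.1650   0.2375]
  [ 0.3425   0.6500   0.3300]
  [ 0.3700   0.3375   0.9400]
(I − A)⁻¹ = adj(I−A) / det(I−A) ≈
  [   1.25094     0.33025     0.47536]
  [   0.68551     1.30098     0.66050]
  [   0.74056     0.67551     1.88141]
The output multiplier for sector j is the column-j sum of the Leontief inverse (I − A)⁻¹ = adj(I−A) / det(I−A).
Column G of adj(I−A): (0.6250, 0.3425, 0.3700); det(I−A) = 0.499625.
m_G = (0.6250 + 0.3425 + 0.3700) / 0.499625 = 1.3375 / 0.499625 ≈ 2.6770.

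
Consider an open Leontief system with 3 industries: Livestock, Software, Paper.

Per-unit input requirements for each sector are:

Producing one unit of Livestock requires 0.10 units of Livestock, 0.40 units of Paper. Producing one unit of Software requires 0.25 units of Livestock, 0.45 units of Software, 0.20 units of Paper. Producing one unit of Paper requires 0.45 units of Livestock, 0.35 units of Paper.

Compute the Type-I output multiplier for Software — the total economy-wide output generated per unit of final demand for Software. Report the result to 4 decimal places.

m_2 = 4.2088

I − A =
  [   0.90    -0.25    -0.45]
  [   0.00     0.55     0.00]
  [  -0.40    -0.20     0.65]
Cofactors of I−A, C_ij = (−1)^(i+j)·(minor ij) (rows/columns in the sector order above):
  C_11 = (0.55)(0.65) − (0.00)(-0.20) = 0.3575
  C_12 = −[(0.00)(0.65) − (0.00)(-0.40)] = 0.0000
  C_13 = (0.00)(-0.20) − (0.55)(-0.40) = 0.2200
  C_21 = −[(-0.25)(0.65) − (-0.45)(-0.20)] = 0.2525
  C_22 = (0.90)(0.65) − (-0.45)(-0.40) = 0.4050
  C_23 = −[(0.90)(-0.20) − (-0.25)(-0.40)] = 0.2800
  C_31 = (-0.25)(0.00) − (-0.45)(0.55) = 0.2475
  C_32 = −[(0.90)(0.00) − (-0.45)(0.00)] = 0.0000
  C_33 = (0.90)(0.55) − (-0.25)(0.00) = 0.4950
det(I−A) = Σ_j (I−A)_1j·C_1j = (0.90)(0.3575) + (-0.25)(0.0000) + (-0.45)(0.2200) = 0.22275
adj(I−A) = Cᵀ =
  [ 0.3575   0.2525   0.2475]
  [ 0.0000   0.4050   0.0000]
  [ 0.2200   0.2800   0.4950]
(I − A)⁻¹ = adj(I−A) / det(I−A) ≈
  [   1.60494     1.13356     1.11111]
  [   0.00000     1.81818     0.00000]
  [   0.98765     1.25701     2.22222]
The output multiplier for sector j is the column-j sum of the Leontief inverse (I − A)⁻¹ = adj(I−A) / det(I−A).
Column 2 of adj(I−A): (0.2525, 0.4050, 0.2800); det(I−A) = 0.22275.
m_2 = (0.2525 + 0.4050 + 0.2800) / 0.22275 = 0.9375 / 0.22275 ≈ 4.2088.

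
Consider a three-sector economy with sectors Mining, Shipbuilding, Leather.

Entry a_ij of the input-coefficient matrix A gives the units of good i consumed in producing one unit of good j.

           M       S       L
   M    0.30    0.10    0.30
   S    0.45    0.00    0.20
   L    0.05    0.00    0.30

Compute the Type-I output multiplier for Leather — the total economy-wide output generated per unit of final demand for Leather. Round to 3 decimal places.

I − A =
  [   0.70    -0.10    -0.30]
  [  -0.45     1.00    -0.20]
  [  -0.05     0.00     0.70]
Cofactors of I−A, C_ij = (−1)^(i+j)·(minor ij) (rows/columns in the sector order above):
  C_11 = (1.00)(0.70) − (-0.20)(0.00) = 0.7000
  C_12 = −[(-0.45)(0.70) − (-0.20)(-0.05)] = 0.3250
  C_13 = (-0.45)(0.00) − (1.00)(-0.05) = 0.0500
  C_21 = −[(-0.10)(0.70) − (-0.30)(0.00)] = 0.0700
  C_22 = (0.70)(0.70) − (-0.30)(-0.05) = 0.4750
  C_23 = −[(0.70)(0.00) − (-0.10)(-0.05)] = 0.0050
  C_31 = (-0.10)(-0.20) − (-0.30)(1.00) = 0.3200
  C_32 = −[(0.70)(-0.20) − (-0.30)(-0.45)] = 0.2750
  C_33 = (0.70)(1.00) − (-0.10)(-0.45) = 0.6550
det(I−A) = Σ_j (I−A)_1j·C_1j = (0.70)(0.7000) + (-0.10)(0.3250) + (-0.30)(0.0500) = 0.4425
adj(I−A) = Cᵀ =
  [ 0.7000   0.0700   0.3200]
  [ 0.3250   0.4750   0.2750]
  [ 0.0500   0.0050   0.6550]
(I − A)⁻¹ = adj(I−A) / det(I−A) ≈
  [   1.5819     0.1582     0.7232]
  [   0.7345     1.0734     0.6215]
  [   0.1130     0.0113     1.4802]
The output multiplier for sector j is the column-j sum of the Leontief inverse (I − A)⁻¹ = adj(I−A) / det(I−A).
Column L of adj(I−A): (0.3200, 0.2750, 0.6550); det(I−A) = 0.4425.
m_L = (0.3200 + 0.2750 + 0.6550) / 0.4425 = 1.25 / 0.4425 ≈ 2.825.

m_L = 2.825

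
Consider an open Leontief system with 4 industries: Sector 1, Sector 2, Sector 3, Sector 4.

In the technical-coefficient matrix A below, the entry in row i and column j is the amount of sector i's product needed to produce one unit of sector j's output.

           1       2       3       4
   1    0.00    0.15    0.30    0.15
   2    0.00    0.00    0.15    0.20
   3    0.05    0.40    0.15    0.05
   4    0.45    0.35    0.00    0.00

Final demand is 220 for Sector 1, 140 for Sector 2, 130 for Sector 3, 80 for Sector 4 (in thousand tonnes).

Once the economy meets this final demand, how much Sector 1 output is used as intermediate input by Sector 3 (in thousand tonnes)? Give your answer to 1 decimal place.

I − A =
  [   1.00    -0.15    -0.30    -0.15]
  [   0.00     1.00    -0.15    -0.20]
  [  -0.05    -0.40     0.85    -0.05]
  [  -0.45    -0.35     0.00     1.00]
Compute the cofactors C_ij = (−1)^(i+j)·(3×3 minor ij) of I−A; the adjugate is their transpose:
adj(I−A) = Cᵀ =
  [ 0.727875   0.297375   0.309375   0.184125]
  [ 0.087375   0.770875   0.166875   0.175625]
  [ 0.105000   0.404000   0.849000   0.139000]
  [ 0.358125   0.403625   0.197625   0.773875]
det(I−A) = Σ_j (I−A)_1j·C_1j = (1.00)(0.727875) + (-0.15)(0.087375) + (-0.30)(0.105000) + (-0.15)(0.358125) = 0.62955
(I − A)⁻¹ = adj(I−A) / det(I−A) ≈
  [   1.1562     0.4724     0.4914     0.2925]
  [   0.1388     1.2245     0.2651     0.2790]
  [   0.1668     0.6417     1.3486     0.2208]
  [   0.5689     0.6411     0.3139     1.2293]
First solve x = (I − A)⁻¹ d = adj(I−A)·d / det(I−A); in particular x_3 = (0.105000·220 + 0.404000·140 + 0.849000·130 + 0.139000·80) / 0.62955 = 201.15 / 0.62955 ≈ 319.514.
Intermediate flow from 1 to 3: z_13 = a_13 · x_3 = 0.30 × 201.15 / 0.62955 = 60.345 / 0.62955 ≈ 95.9.

z_13 = 95.9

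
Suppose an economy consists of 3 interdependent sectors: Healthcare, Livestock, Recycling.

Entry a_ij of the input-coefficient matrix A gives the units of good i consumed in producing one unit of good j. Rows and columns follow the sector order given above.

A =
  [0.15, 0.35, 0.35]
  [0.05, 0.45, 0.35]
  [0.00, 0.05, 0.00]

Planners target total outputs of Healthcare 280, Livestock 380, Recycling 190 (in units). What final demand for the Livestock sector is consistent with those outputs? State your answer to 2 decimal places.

I − A =
  [   0.85    -0.35    -0.35]
  [  -0.05     0.55    -0.35]
  [   0.00    -0.05     1.00]
d = (I − A) x:
  d_1 = (+0.85)·280 + (-0.35)·380 + (-0.35)·190 = 38.50
  d_2 = (-0.05)·280 + (+0.55)·380 + (-0.35)·190 = 128.50
  d_3 = (+0.00)·280 + (-0.05)·380 + (+1.00)·190 = 171.00

d_2 = 128.50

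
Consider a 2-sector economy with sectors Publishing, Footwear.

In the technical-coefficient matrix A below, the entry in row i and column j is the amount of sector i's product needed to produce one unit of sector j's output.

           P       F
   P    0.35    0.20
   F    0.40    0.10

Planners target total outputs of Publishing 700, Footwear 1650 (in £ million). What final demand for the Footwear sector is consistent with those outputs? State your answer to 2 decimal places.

I − A =
  [   0.65    -0.20]
  [  -0.40     0.90]
d = (I − A) x:
  d_P = (+0.65)·700 + (-0.20)·1650 = 125.00
  d_F = (-0.40)·700 + (+0.90)·1650 = 1205.00

d_F = 1205.00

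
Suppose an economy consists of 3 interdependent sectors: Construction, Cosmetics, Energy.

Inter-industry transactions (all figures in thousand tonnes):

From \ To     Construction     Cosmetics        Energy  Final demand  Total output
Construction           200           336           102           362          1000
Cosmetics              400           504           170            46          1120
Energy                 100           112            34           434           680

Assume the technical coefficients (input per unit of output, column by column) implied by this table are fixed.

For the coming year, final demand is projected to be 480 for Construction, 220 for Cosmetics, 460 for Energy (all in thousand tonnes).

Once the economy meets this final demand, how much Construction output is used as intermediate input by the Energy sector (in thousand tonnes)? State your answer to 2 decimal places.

z_13 = 124.12

Technical coefficients a_ij = z_ij / X_j:
  a_11 = 200/1000 = 0.20, a_21 = 400/1000 = 0.40, a_31 = 100/1000 = 0.10
  a_12 = 336/1120 = 0.30, a_22 = 504/1120 = 0.45, a_32 = 112/1120 = 0.10
  a_13 = 102/680 = 0.15, a_23 = 170/680 = 0.25, a_33 = 34/680 = 0.05
I − A =
  [   0.80    -0.30    -0.15]
  [  -0.40     0.55    -0.25]
  [  -0.10    -0.10     0.95]
Cofactors of I−A, C_ij = (−1)^(i+j)·(minor ij) (rows/columns in the sector order above):
  C_11 = (0.55)(0.95) − (-0.25)(-0.10) = 0.4975
  C_12 = −[(-0.40)(0.95) − (-0.25)(-0.10)] = 0.4050
  C_13 = (-0.40)(-0.10) − (0.55)(-0.10) = 0.0950
  C_21 = −[(-0.30)(0.95) − (-0.15)(-0.10)] = 0.3000
  C_22 = (0.80)(0.95) − (-0.15)(-0.10) = 0.7450
  C_23 = −[(0.80)(-0.10) − (-0.30)(-0.10)] = 0.1100
  C_31 = (-0.30)(-0.25) − (-0.15)(0.55) = 0.1575
  C_32 = −[(0.80)(-0.25) − (-0.15)(-0.40)] = 0.2600
  C_33 = (0.80)(0.55) − (-0.30)(-0.40) = 0.3200
det(I−A) = Σ_j (I−A)_1j·C_1j = (0.80)(0.4975) + (-0.30)(0.4050) + (-0.15)(0.0950) = 0.26225
adj(I−A) = Cᵀ =
  [ 0.4975   0.3000   0.1575]
  [ 0.4050   0.7450   0.2600]
  [ 0.0950   0.1100   0.3200]
(I − A)⁻¹ = adj(I−A) / det(I−A) ≈
  [   1.8970     1.1439     0.6006]
  [   1.5443     2.8408     0.9914]
  [   0.3622     0.4194     1.2202]
First solve x = (I − A)⁻¹ d = adj(I−A)·d / det(I−A); in particular x_3 = (0.0950·480 + 0.1100·220 + 0.3200·460) / 0.26225 = 217.00 / 0.26225 ≈ 827.4547.
Intermediate flow from 1 to 3: z_13 = a_13 · x_3 = 0.15 × 217.00 / 0.26225 = 32.55 / 0.26225 ≈ 124.12.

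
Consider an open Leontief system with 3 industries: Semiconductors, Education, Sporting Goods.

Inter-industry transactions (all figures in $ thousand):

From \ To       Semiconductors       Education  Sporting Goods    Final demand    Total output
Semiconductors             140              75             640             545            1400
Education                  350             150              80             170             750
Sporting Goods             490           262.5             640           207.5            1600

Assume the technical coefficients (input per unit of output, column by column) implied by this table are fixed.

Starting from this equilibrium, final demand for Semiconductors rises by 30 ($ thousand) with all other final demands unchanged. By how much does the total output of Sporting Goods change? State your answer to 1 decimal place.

Technical coefficients a_ij = z_ij / X_j:
  a_11 = 140/1400 = 0.10, a_21 = 350/1400 = 0.25, a_31 = 490/1400 = 0.35
  a_12 = 75/750 = 0.10, a_22 = 150/750 = 0.20, a_32 = 262.5/750 = 0.35
  a_13 = 640/1600 = 0.40, a_23 = 80/1600 = 0.05, a_33 = 640/1600 = 0.40
I − A =
  [   0.90    -0.10    -0.40]
  [  -0.25     0.80    -0.05]
  [  -0.35    -0.35     0.60]
Cofactors of I−A, C_ij = (−1)^(i+j)·(minor ij) (rows/columns in the sector order above):
  C_11 = (0.80)(0.60) − (-0.05)(-0.35) = 0.4625
  C_12 = −[(-0.25)(0.60) − (-0.05)(-0.35)] = 0.1675
  C_13 = (-0.25)(-0.35) − (0.80)(-0.35) = 0.3675
  C_21 = −[(-0.10)(0.60) − (-0.40)(-0.35)] = 0.2000
  C_22 = (0.90)(0.60) − (-0.40)(-0.35) = 0.4000
  C_23 = −[(0.90)(-0.35) − (-0.10)(-0.35)] = 0.3500
  C_31 = (-0.10)(-0.05) − (-0.40)(0.80) = 0.3250
  C_32 = −[(0.90)(-0.05) − (-0.40)(-0.25)] = 0.1450
  C_33 = (0.90)(0.80) − (-0.10)(-0.25) = 0.6950
det(I−A) = Σ_j (I−A)_1j·C_1j = (0.90)(0.4625) + (-0.10)(0.1675) + (-0.40)(0.3675) = 0.2525
adj(I−A) = Cᵀ =
  [ 0.4625   0.2000   0.3250]
  [ 0.1675   0.4000   0.1450]
  [ 0.3675   0.3500   0.6950]
(I − A)⁻¹ = adj(I−A) / det(I−A) ≈
  [   1.8317     0.7921     1.2871]
  [   0.6634     1.5842     0.5743]
  [   1.4554     1.3861     2.7525]
Δx = (I − A)⁻¹ Δd with Δd having +30 in the Semiconductors component and 0 elsewhere.
So Δx_3 = L_31 · (+30), where L_31 = adj(I−A)_31 / det(I−A) = 0.3675 / 0.2525.
Δx_3 = 0.3675 × (+30) / 0.2525 = 11.025 / 0.2525 ≈ 43.7.

Δx_3 = 43.7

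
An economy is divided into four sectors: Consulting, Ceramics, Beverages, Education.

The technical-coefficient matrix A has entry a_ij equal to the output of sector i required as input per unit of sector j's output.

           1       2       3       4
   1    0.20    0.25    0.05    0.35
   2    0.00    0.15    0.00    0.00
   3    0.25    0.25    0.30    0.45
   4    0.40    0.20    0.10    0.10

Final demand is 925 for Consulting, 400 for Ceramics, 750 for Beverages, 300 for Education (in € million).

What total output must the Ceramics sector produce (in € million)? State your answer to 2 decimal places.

x_2 = 470.59

I − A =
  [   0.80    -0.25    -0.05    -0.35]
  [   0.00     0.85     0.00     0.00]
  [  -0.25    -0.25     0.70    -0.45]
  [  -0.40    -0.20    -0.10     0.90]
Compute the cofactors C_ij = (−1)^(i+j)·(3×3 minor ij) of I−A; the adjugate is their transpose:
adj(I−A) = Cᵀ =
  [ 0.497250   0.219750   0.068000   0.227375]
  [ 0.000000   0.341000   0.000000   0.000000]
  [ 0.344250   0.335750   0.493000   0.380375]
  [ 0.259250   0.210750   0.085000   0.465375]
det(I−A) = Σ_j (I−A)_1j·C_1j = (0.80)(0.497250) + (-0.25)(0.000000) + (-0.05)(0.344250) + (-0.35)(0.259250) = 0.28985
(I − A)⁻¹ = adj(I−A) / det(I−A) ≈
  [   1.7155     0.7582     0.2346     0.7845]
  [   0.0000     1.1765     0.0000     0.0000]
  [   1.1877     1.1584     1.7009     1.3123]
  [   0.8944     0.7271     0.2933     1.6056]
x = (I − A)⁻¹ d = adj(I−A)·d / det(I−A), with det(I−A) = 0.28985:
  x_1 = (0.497250·925 + 0.219750·400 + 0.068000·750 + 0.227375·300) / 0.28985 = 667.06875 / 0.28985 ≈ 2301.43
  x_2 = (0.000000·925 + 0.341000·400 + 0.000000·750 + 0.000000·300) / 0.28985 = 136.40 / 0.28985 ≈ 470.59
  x_3 = (0.344250·925 + 0.335750·400 + 0.493000·750 + 0.380375·300) / 0.28985 = 936.59375 / 0.28985 ≈ 3231.30
  x_4 = (0.259250·925 + 0.210750·400 + 0.085000·750 + 0.465375·300) / 0.28985 = 527.46875 / 0.28985 ≈ 1819.80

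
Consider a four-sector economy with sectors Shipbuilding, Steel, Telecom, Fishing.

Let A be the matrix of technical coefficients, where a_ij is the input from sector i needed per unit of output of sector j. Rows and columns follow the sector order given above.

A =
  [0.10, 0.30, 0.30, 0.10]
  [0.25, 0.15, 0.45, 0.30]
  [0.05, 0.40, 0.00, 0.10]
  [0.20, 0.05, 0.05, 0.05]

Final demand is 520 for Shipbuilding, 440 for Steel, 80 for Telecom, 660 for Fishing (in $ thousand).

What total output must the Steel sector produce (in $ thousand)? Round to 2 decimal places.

x_2 = 2071.35

I − A =
  [   0.90    -0.30    -0.30    -0.10]
  [  -0.25     0.85    -0.45    -0.30]
  [  -0.05    -0.40     1.00    -0.10]
  [  -0.20    -0.05    -0.05     0.95]
Compute the cofactors C_ij = (−1)^(i+j)·(3×3 minor ij) of I−A; the adjugate is their transpose:
adj(I−A) = Cᵀ =
  [ 0.609000   0.406000   0.377000   0.232000]
  [ 0.327375   0.810000   0.479750   0.340750]
  [ 0.176875   0.359000   0.605750   0.195750]
  [ 0.154750   0.147000   0.136500   0.478500]
det(I−A) = Σ_j (I−A)_1j·C_1j = (0.90)(0.609000) + (-0.30)(0.327375) + (-0.30)(0.176875) + (-0.10)(0.154750) = 0.38135
(I − A)⁻¹ = adj(I−A) / det(I−A) ≈
  [   1.5970     1.0646     0.9886     0.6084]
  [   0.8585     2.1240     1.2580     0.8935]
  [   0.4638     0.9414     1.5884     0.5133]
  [   0.4058     0.3855     0.3579     1.2548]
x = (I − A)⁻¹ d = adj(I−A)·d / det(I−A), with det(I−A) = 0.38135:
  x_1 = (0.609000·520 + 0.406000·440 + 0.377000·80 + 0.232000·660) / 0.38135 = 678.60 / 0.38135 ≈ 1779.47
  x_2 = (0.327375·520 + 0.810000·440 + 0.479750·80 + 0.340750·660) / 0.38135 = 789.91 / 0.38135 ≈ 2071.35
  x_3 = (0.176875·520 + 0.359000·440 + 0.605750·80 + 0.195750·660) / 0.38135 = 427.59 / 0.38135 ≈ 1121.25
  x_4 = (0.154750·520 + 0.147000·440 + 0.136500·80 + 0.478500·660) / 0.38135 = 471.88 / 0.38135 ≈ 1237.39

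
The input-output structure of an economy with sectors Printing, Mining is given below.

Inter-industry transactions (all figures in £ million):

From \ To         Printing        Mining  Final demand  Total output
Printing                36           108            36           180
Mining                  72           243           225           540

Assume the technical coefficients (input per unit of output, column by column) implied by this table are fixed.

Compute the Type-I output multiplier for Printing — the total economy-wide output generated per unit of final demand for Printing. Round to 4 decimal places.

Technical coefficients a_ij = z_ij / X_j:
  a_11 = 36/180 = 0.20, a_21 = 72/180 = 0.40
  a_12 = 108/540 = 0.20, a_22 = 243/540 = 0.45
I − A =
  [   0.80    -0.20]
  [  -0.40     0.55]
det(I−A) = (0.80)(0.55) − (-0.20)(-0.40) = 0.3600
adj(I−A) = [[0.55, 0.20], [0.40, 0.80]]
(I − A)⁻¹ = adj(I−A) / det(I−A) ≈
  [   1.52778     0.55556]
  [   1.11111     2.22222]
The output multiplier for sector j is the column-j sum of the Leontief inverse (I − A)⁻¹ = adj(I−A) / det(I−A).
Column 1 of adj(I−A): (0.55, 0.40); det(I−A) = 0.3600.
m_1 = (0.55 + 0.40) / 0.3600 = 0.95 / 0.3600 ≈ 2.6389.

m_1 = 2.6389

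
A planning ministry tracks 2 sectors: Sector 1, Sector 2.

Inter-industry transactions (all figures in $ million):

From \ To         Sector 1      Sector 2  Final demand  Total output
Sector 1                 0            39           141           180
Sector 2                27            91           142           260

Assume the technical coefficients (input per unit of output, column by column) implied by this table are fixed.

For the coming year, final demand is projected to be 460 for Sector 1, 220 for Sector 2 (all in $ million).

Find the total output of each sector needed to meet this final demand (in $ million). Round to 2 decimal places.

x_1 = 529.08, x_2 = 460.56

Technical coefficients a_ij = z_ij / X_j:
  a_11 = 0/180 = 0.00, a_21 = 27/180 = 0.15
  a_12 = 39/260 = 0.15, a_22 = 91/260 = 0.35
I − A =
  [   1.00    -0.15]
  [  -0.15     0.65]
det(I−A) = (1.00)(0.65) − (-0.15)(-0.15) = 0.6275
adj(I−A) = [[0.65, 0.15], [0.15, 1.00]]
(I − A)⁻¹ = adj(I−A) / det(I−A) ≈
  [   1.0359     0.2390]
  [   0.2390     1.5936]
x = (I − A)⁻¹ d = adj(I−A)·d / det(I−A), with det(I−A) = 0.6275:
  x_1 = (0.65·460 + 0.15·220) / 0.6275 = 332.00 / 0.6275 ≈ 529.08
  x_2 = (0.15·460 + 1.00·220) / 0.6275 = 289.00 / 0.6275 ≈ 460.56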